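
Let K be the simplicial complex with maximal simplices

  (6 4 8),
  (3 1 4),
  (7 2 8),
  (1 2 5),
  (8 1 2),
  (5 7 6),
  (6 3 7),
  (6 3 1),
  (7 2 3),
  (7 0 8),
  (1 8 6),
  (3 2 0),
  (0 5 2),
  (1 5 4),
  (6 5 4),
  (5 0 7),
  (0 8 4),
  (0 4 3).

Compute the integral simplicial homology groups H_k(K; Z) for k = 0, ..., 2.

K has 9 vertices, 27 edges, 18 triangles.
rank ∂_0 = 0, rank ∂_1 = 8 ⇒ b_0 = 9 − 0 − 8 = 1; all invariant factors of ∂_1 are 1 so no torsion. So H_0 = Z.
rank ∂_1 = 8, rank ∂_2 = 18 ⇒ b_1 = 27 − 8 − 18 = 1; ∂_2 has invariant factor(s) [2] giving torsion. So H_1 = Z × Z/2.
rank ∂_2 = 18, rank ∂_3 = 0 ⇒ b_2 = 18 − 18 − 0 = 0. So H_2 = 0.

H_0 = Z,  H_1 = Z × Z/2,  H_2 = 0.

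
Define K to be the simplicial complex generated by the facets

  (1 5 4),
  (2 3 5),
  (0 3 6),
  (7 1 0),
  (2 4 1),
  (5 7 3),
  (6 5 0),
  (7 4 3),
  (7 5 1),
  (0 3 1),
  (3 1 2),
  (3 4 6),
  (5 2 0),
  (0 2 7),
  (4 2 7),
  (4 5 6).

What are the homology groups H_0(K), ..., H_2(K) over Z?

Take the total order 0 < 1 < 2 < 3 < 4 < 5 < 6 < 7 on the vertex set. Then K (dimension 2) consists of the simplices:

  0-simplices (8): [0], [1], [2], [3], [4], [5], [6], [7]
  1-simplices (24): (24 of them)
  2-simplices (16): [0,1,3], [0,1,7], [0,2,5], [0,2,7], [0,3,6], [0,5,6], [1,2,3], [1,2,4], [1,4,5], [1,5,7], [2,3,5], [2,4,7], [3,4,6], [3,4,7], [3,5,7], [4,5,6]

giving chain groups C_0 ≅ Z^8, C_1 ≅ Z^24, C_2 ≅ Z^16.

The boundary map ∂_1: C_1 → C_0 is given by ∂[p,q] = [q] − [p]. For instance
  ∂[0,6] = [6] − [0].
This gives a 8×24 integer matrix of rank 7; reducing to Smith normal form yields diagonal entries (1,1,1,1,1,1,1).

∂_2: C_2 → C_1 sends each 2-simplex [p,q,r] to [q,r] − [p,r] + [p,q]. For instance
  ∂[0,1,3] = [1,3] − [0,3] + [0,1],
  ∂[0,1,7] = [1,7] − [0,7] + [0,1].
The 24×16 boundary matrix has rank 15 and Smith normal form diag(1,1,1,1,1,1,1,1,1,1,1,1,1,1,1).

Computing H_k = (kernel of ∂_k) / (image of ∂_{k+1}):

  H_0: rank C_0 − rank ∂_1 = 8 − 7 = 1, and the invariant factors of ∂_1 are all 1, so H_0 ≅ Z.
  H_1: rank ker ∂_1 − rank ∂_2 = (24 − 7) − 15 = 2, and the invariant factors of ∂_2 are all 1, so H_1 ≅ Z^2.
  H_2: rank ker ∂_2 − rank ∂_3 = (16 − 15) − 0 = 1, and there is no ∂_3, so H_2 ≅ Z.

(K is a triangulation of the torus T^2.)

H_0 ≅ Z,  H_1 ≅ Z^2,  H_2 ≅ Z.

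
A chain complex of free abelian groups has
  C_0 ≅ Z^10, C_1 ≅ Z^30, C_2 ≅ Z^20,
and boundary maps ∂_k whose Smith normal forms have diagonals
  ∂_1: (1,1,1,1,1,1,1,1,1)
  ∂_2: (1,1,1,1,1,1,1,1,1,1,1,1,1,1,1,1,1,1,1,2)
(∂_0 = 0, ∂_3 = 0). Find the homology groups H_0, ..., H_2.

H_0 = Z,  H_1 = Z ⊕ Z/2,  H_2 = 0.

H_0: b_0 = 10 − 0 − 9 = 1; torsion from ∂_1 factors > 1: none. So H_0 = Z.
H_1: b_1 = 30 − 9 − 20 = 1; torsion from ∂_2 factors > 1: [2]. So H_1 = Z ⊕ Z/2.
H_2: b_2 = 20 − 20 − 0 = 0; torsion from ∂_3 factors > 1: none. So H_2 = 0.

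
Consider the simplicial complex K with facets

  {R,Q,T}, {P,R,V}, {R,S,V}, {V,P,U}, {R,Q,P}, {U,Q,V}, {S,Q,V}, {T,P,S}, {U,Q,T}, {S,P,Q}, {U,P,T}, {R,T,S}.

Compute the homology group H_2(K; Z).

H_2 = 0.

Order the vertices as P < Q < R < S < T < U < V. Listing each simplex with vertices in this order, K has dimension 2 with simplices:

  0-simplices (7): P, Q, R, S, T, U, V
  1-simplices (18): PQ, PR, PS, PT, PU, PV, QR, QS, QT, QU, QV, RS, RT, RV, ST, SV, TU, UV
  2-simplices (12): PQR, PQS, PRV, PST, PTU, PUV, QRT, QSV, QTU, QUV, RST, RSV

Hence C_0 ≅ Z^7, C_1 ≅ Z^18, C_2 ≅ Z^12.

The boundary map ∂_1: C_1 → C_0 sends each edge [p,q] (with p < q) to q − p. For instance
  ∂QS = S − Q.
The 7×18 boundary matrix has rank 6 and Smith normal form diag(1,1,1,1,1,1).

∂_2: C_2 → C_1 acts by ∂[p,q,r] = [q,r] − [p,r] + [p,q]. For instance
  ∂RSV = SV − RV + RS,
  ∂PUV = UV − PV + PU.
The resulting 18×12 matrix has rank 12, and its Smith normal form has invariant factors (1,1,1,1,1,1,1,1,1,1,1,2).

Computing H_k = (kernel of ∂_k) / (image of ∂_{k+1}):

  H_2: rank ker ∂_2 − rank ∂_3 = (12 − 12) − 0 = 0, and there is no ∂_3, so H_2 = 0.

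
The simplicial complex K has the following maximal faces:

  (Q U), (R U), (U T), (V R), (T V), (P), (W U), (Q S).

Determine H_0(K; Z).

H_0 = Z^2.

Take the total order P < Q < R < S < T < U < V < W on the vertex set. Then K (dimension 1) consists of the simplices:

  0-simplices (8): P, Q, R, S, T, U, V, W
  1-simplices (7): QS, QU, RU, RV, TU, TV, UW

giving chain groups C_0 ≅ Z^8, C_1 ≅ Z^7.

∂_1: C_1 → C_0 maps an edge to its endpoints' difference, ∂[p,q] = q − p.
This gives a 8×7 integer matrix of rank 6; reducing to Smith normal form yields diagonal entries (1,1,1,1,1,1).

Now H_k = ker ∂_k / im ∂_{k+1}, so:

  H_0: rank C_0 − rank ∂_1 = 8 − 6 = 2, and the invariant factors of ∂_1 are all 1, so H_0 ≅ Z^2.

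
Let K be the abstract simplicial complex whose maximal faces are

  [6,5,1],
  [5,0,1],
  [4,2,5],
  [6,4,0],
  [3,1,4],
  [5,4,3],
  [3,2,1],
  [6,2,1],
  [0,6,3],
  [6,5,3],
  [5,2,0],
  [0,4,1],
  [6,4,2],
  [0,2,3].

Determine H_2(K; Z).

Order the vertices as 0 < 1 < 2 < 3 < 4 < 5 < 6. Listing each simplex with vertices in this order, K has dimension 2 with simplices:

  0-simplices (7): [0], [1], [2], [3], [4], [5], [6]
  1-simplices (21): [0,1], [0,2], [0,3], [0,4], [0,5], [0,6], [1,2], [1,3], [1,4], [1,5], [1,6], [2,3], [2,4], [2,5], [2,6], [3,4], [3,5], [3,6], [4,5], [4,6], [5,6]
  2-simplices (14): [0,1,4], [0,1,5], [0,2,3], [0,2,5], [0,3,6], [0,4,6], [1,2,3], [1,2,6], [1,3,4], [1,5,6], [2,4,5], [2,4,6], [3,4,5], [3,5,6]

Hence C_0 ≅ Z^7, C_1 ≅ Z^21, C_2 ≅ Z^14.

The boundary map ∂_1: C_1 → C_0 maps an edge to its endpoints' difference, ∂[p,q] = q − p. For instance
  ∂[0,3] = [3] − [0].
As a 7×21 matrix over Z this has rank 6, with invariant factors (1,1,1,1,1,1).

Boundary ∂_2: C_2 → C_1 acts by ∂[p,q,r] = [q,r] − [p,r] + [p,q]. For instance
  ∂[2,4,5] = [4,5] − [2,5] + [2,4],
  ∂[0,3,6] = [3,6] − [0,6] + [0,3].
The resulting 21×14 matrix has rank 13, and its Smith normal form has invariant factors (1,1,1,1,1,1,1,1,1,1,1,1,1).

Computing H_k = (kernel of ∂_k) / (image of ∂_{k+1}):

  H_2: rank ker ∂_2 − rank ∂_3 = (14 − 13) − 0 = 1, and there is no ∂_3, so H_2 ≅ Z.

(K is a triangulation of the torus T^2.)

H_2 = Z.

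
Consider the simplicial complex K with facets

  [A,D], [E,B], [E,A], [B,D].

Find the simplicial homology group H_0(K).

Take the total order A < B < D < E on the vertex set. Then K (dimension 1) consists of the simplices:

  0-simplices (4): A, B, D, E
  1-simplices (4): AD, AE, BD, BE

giving chain groups C_0 ≅ Z^4, C_1 ≅ Z^4.

∂_1: C_1 → C_0 maps an edge to its endpoints' difference, ∂[p,q] = q − p. For instance
  ∂BE = E − B.
As a 4×4 matrix over Z this has rank 3, with invariant factors (1,1,1).

From H_k ≅ ker(∂_k) / im(∂_{k+1}) we obtain:

  H_0: rank C_0 − rank ∂_1 = 4 − 3 = 1, and the invariant factors of ∂_1 are all 1, so H_0 = Z.

H_0 = Z.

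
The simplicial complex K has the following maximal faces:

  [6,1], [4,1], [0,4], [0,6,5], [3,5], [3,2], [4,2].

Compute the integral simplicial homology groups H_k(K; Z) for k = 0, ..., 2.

We work with the vertex ordering 0 < 1 < 2 < 3 < 4 < 5 < 6. The simplices of K, each written with vertices in increasing order, are:

  0-simplices (7): [0], [1], [2], [3], [4], [5], [6]
  1-simplices (9): [0,4], [0,5], [0,6], [1,4], [1,6], [2,3], [2,4], [3,5], [5,6]
  2-simplices (1): [0,5,6]

Hence C_0 ≅ Z^7, C_1 ≅ Z^9, C_2 ≅ Z^1.

∂_1: C_1 → C_0 maps an edge to its endpoints' difference, ∂[p,q] = q − p. For instance
  ∂[2,4] = [4] − [2].
The 7×9 boundary matrix has rank 6 and Smith normal form diag(1,1,1,1,1,1).

∂_2: C_2 → C_1 acts by ∂[p,q,r] = [q,r] − [p,r] + [p,q]. For instance
  ∂[0,5,6] = [5,6] − [0,6] + [0,5].
As a 9×1 matrix over Z this has rank 1, with invariant factors (1).

Reading off H_k = ker ∂_k / im ∂_{k+1}:

  H_0: rank C_0 − rank ∂_1 = 7 − 6 = 1, and the invariant factors of ∂_1 are all 1, so H_0 ≅ Z.
  H_1: rank ker ∂_1 − rank ∂_2 = (9 − 6) − 1 = 2, and the invariant factors of ∂_2 are all 1, so H_1 ≅ Z^2.
  H_2: rank ker ∂_2 − rank ∂_3 = (1 − 1) − 0 = 0, and there is no ∂_3, so H_2 ≅ 0.

H_0 = Z,  H_1 = Z^2,  H_2 = 0.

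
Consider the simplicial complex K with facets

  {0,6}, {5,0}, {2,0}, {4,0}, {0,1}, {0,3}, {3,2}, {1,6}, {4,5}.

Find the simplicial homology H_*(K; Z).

H_0 = Z,  H_1 = Z^3.

Order the vertices as 0 < 1 < 2 < 3 < 4 < 5 < 6. Listing each simplex with vertices in this order, K has dimension 1 with simplices:

  0-simplices (7): [0], [1], [2], [3], [4], [5], [6]
  1-simplices (9): [0,1], [0,2], [0,3], [0,4], [0,5], [0,6], [1,6], [2,3], [4,5]

so the chain groups are C_0 ≅ Z^7, C_1 ≅ Z^9.

The boundary map ∂_1: C_1 → C_0 is given by ∂[p,q] = [q] − [p]. For instance
  ∂[0,5] = [5] − [0].
As a 7×9 matrix over Z this has rank 6, with invariant factors (1,1,1,1,1,1).

Now H_k = ker ∂_k / im ∂_{k+1}, so:

  H_0: rank C_0 − rank ∂_1 = 7 − 6 = 1, and the invariant factors of ∂_1 are all 1, so H_0 = Z.
  H_1: rank ker ∂_1 − rank ∂_2 = (9 − 6) − 0 = 3, and there is no ∂_2, so H_1 = Z^3.

As a check, the Euler characteristic is 7 − 9 = -2, which agrees with 1 − 3 = -2.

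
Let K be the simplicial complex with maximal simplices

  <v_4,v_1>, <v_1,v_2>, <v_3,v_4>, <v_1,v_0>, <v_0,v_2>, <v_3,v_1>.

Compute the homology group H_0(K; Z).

H_0 = Z.

Take the total order v_0 < v_1 < v_2 < v_3 < v_4 on the vertex set. Then K (dimension 1) consists of the simplices:

  0-simplices (5): [v_0], [v_1], [v_2], [v_3], [v_4]
  1-simplices (6): [v_0,v_1], [v_0,v_2], [v_1,v_2], [v_1,v_3], [v_1,v_4], [v_3,v_4]

so the chain groups are C_0 ≅ Z^5, C_1 ≅ Z^6.

The boundary map ∂_1: C_1 → C_0 is given by ∂[p,q] = [q] − [p].
As a 5×6 matrix over Z this has rank 4, with invariant factors (1,1,1,1).

Reading off H_k = ker ∂_k / im ∂_{k+1}:

  H_0: rank C_0 − rank ∂_1 = 5 − 4 = 1, and the invariant factors of ∂_1 are all 1, so H_0 = Z.

(K is a triangulation of a wedge of 2 circles.)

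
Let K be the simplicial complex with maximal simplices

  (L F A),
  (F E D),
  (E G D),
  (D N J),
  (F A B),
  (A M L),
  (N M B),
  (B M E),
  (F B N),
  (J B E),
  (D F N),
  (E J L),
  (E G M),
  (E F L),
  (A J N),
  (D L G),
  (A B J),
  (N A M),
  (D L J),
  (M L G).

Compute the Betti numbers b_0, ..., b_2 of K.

K has 10 vertices, 30 edges, 20 triangles.
rank ∂_0 = 0, rank ∂_1 = 9 ⇒ b_0 = 10 − 0 − 9 = 1; all invariant factors of ∂_1 are 1 so no torsion. So H_0 = Z.
rank ∂_1 = 9, rank ∂_2 = 20 ⇒ b_1 = 30 − 9 − 20 = 1; ∂_2 has invariant factor(s) [2] giving torsion. So H_1 = Z ⊕ Z/2.
rank ∂_2 = 20, rank ∂_3 = 0 ⇒ b_2 = 20 − 20 − 0 = 0. So H_2 = 0.

b_0 = 1, b_1 = 1, b_2 = 0.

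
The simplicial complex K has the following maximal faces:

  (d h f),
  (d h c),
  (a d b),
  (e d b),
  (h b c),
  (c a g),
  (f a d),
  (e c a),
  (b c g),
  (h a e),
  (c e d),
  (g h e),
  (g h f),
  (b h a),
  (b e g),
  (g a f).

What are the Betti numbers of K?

b_0 = 1, b_1 = 2, b_2 = 1.

Order the vertices as a < b < c < d < e < f < g < h. Listing each simplex with vertices in this order, K has dimension 2 with simplices:

  0-simplices (8): a, b, c, d, e, f, g, h
  1-simplices (24): ab, ac, ad, ae, af, ag, ah, bc, bd, be, bg, bh, cd, ce, cg, ch, de, df, dh, eg, eh, fg, fh, gh
  2-simplices (16): abd, abh, ace, acg, adf, aeh, afg, bcg, bch, bde, beg, cde, cdh, dfh, egh, fgh

so the chain groups are C_0 ≅ Z^8, C_1 ≅ Z^24, C_2 ≅ Z^16.

The boundary map ∂_1: C_1 → C_0 maps an edge to its endpoints' difference, ∂[p,q] = q − p. For instance
  ∂fg = g − f.
The 8×24 boundary matrix has rank 7 and Smith normal form diag(1,1,1,1,1,1,1).

∂_2: C_2 → C_1 maps a triangle to the signed sum of its edges. For instance
  ∂bch = ch − bh + bc,
  ∂adf = df − af + ad.
The 24×16 boundary matrix has rank 15 and Smith normal form diag(1,1,1,1,1,1,1,1,1,1,1,1,1,1,1).

Reading off H_k = ker ∂_k / im ∂_{k+1}:

  H_0: rank C_0 − rank ∂_1 = 8 − 7 = 1, and the invariant factors of ∂_1 are all 1, so H_0 ≅ Z.
  H_1: rank ker ∂_1 − rank ∂_2 = (24 − 7) − 15 = 2, and the invariant factors of ∂_2 are all 1, so H_1 ≅ Z^2.
  H_2: rank ker ∂_2 − rank ∂_3 = (16 − 15) − 0 = 1, and there is no ∂_3, so H_2 ≅ Z.

Hence the Betti numbers are b_0 = 1, b_1 = 2, b_2 = 1.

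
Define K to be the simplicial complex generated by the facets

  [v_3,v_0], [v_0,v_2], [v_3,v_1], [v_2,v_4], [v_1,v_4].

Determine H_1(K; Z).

We work with the vertex ordering v_0 < v_1 < v_2 < v_3 < v_4. The simplices of K, each written with vertices in increasing order, are:

  0-simplices (5): [v_0], [v_1], [v_2], [v_3], [v_4]
  1-simplices (5): [v_0,v_2], [v_0,v_3], [v_1,v_3], [v_1,v_4], [v_2,v_4]

giving chain groups C_0 ≅ Z^5, C_1 ≅ Z^5.

The boundary map ∂_1: C_1 → C_0 maps an edge to its endpoints' difference, ∂[p,q] = q − p.
This gives a 5×5 integer matrix of rank 4; reducing to Smith normal form yields diagonal entries (1,1,1,1).

Reading off H_k = ker ∂_k / im ∂_{k+1}:

  H_1: rank ker ∂_1 − rank ∂_2 = (5 − 4) − 0 = 1, and there is no ∂_2, so H_1 = Z.

H_1 ≅ Z.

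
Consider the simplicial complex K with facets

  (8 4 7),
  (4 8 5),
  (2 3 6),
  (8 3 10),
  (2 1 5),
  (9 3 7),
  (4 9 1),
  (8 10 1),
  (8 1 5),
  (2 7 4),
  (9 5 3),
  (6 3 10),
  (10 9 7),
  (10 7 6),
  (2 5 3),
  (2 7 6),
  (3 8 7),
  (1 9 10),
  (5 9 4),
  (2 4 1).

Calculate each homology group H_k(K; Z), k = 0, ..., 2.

K has 10 vertices, 30 edges, 20 triangles.
rank ∂_0 = 0, rank ∂_1 = 9 ⇒ b_0 = 10 − 0 − 9 = 1; all invariant factors of ∂_1 are 1 so no torsion. So H_0 = Z.
rank ∂_1 = 9, rank ∂_2 = 20 ⇒ b_1 = 30 − 9 − 20 = 1; ∂_2 has invariant factor(s) [2] giving torsion. So H_1 = Z ⊕ Z/2.
rank ∂_2 = 20, rank ∂_3 = 0 ⇒ b_2 = 20 − 20 − 0 = 0. So H_2 = 0.

H_0 = Z,  H_1 = Z ⊕ Z/2,  H_2 = 0.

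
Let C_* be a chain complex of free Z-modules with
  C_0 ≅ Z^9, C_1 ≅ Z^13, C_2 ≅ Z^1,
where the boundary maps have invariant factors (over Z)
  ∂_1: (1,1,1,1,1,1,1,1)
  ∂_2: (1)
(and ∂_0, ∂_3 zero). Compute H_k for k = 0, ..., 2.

H_0: b_0 = 9 − 0 − 8 = 1; torsion from ∂_1 factors > 1: none. So H_0 = Z.
H_1: b_1 = 13 − 8 − 1 = 4; torsion from ∂_2 factors > 1: none. So H_1 = Z^4.
H_2: b_2 = 1 − 1 − 0 = 0; torsion from ∂_3 factors > 1: none. So H_2 = 0.

H_0 = Z,  H_1 = Z^4,  H_2 = 0.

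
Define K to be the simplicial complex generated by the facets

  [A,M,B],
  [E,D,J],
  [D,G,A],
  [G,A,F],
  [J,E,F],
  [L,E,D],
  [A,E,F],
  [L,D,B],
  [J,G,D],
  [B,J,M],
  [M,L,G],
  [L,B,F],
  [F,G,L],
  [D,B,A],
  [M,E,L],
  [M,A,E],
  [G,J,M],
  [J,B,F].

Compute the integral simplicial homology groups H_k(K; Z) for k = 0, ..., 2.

Take the total order A < B < D < E < F < G < J < L < M on the vertex set. Then K (dimension 2) consists of the simplices:

  0-simplices (9): A, B, D, E, F, G, J, L, M
  1-simplices (27): AB, AD, AE, AF, AG, AM, BD, BF, BJ, BL, BM, DE, DG, DJ, DL, EF, EJ, EL, EM, FG, FJ, FL, GJ, GL, GM, JM, LM
  2-simplices (18): ABD, ABM, ADG, AEF, AEM, AFG, BDL, BFJ, BFL, BJM, DEJ, DEL, DGJ, EFJ, ELM, FGL, GJM, GLM

Hence C_0 ≅ Z^9, C_1 ≅ Z^27, C_2 ≅ Z^18.

∂_1: C_1 → C_0 sends each edge [p,q] (with p < q) to q − p. For instance
  ∂GJ = J − G.
As a 9×27 matrix over Z this has rank 8, with invariant factors (1,1,1,1,1,1,1,1).

The boundary map ∂_2: C_2 → C_1 sends each 2-simplex [p,q,r] to [q,r] − [p,r] + [p,q]. For instance
  ∂BFJ = FJ − BJ + BF,
  ∂BFL = FL − BL + BF.
The 27×18 boundary matrix has rank 17 and Smith normal form diag(1,1,1,1,1,1,1,1,1,1,1,1,1,1,1,1,1).

Computing H_k = (kernel of ∂_k) / (image of ∂_{k+1}):

  H_0: rank C_0 − rank ∂_1 = 9 − 8 = 1, and the invariant factors of ∂_1 are all 1, so H_0 ≅ Z.
  H_1: rank ker ∂_1 − rank ∂_2 = (27 − 8) − 17 = 2, and the invariant factors of ∂_2 are all 1, so H_1 ≅ Z^2.
  H_2: rank ker ∂_2 − rank ∂_3 = (18 − 17) − 0 = 1, and there is no ∂_3, so H_2 ≅ Z.

As a check, the Euler characteristic is 9 − 27 + 18 = 0, which agrees with 1 − 2 + 1 = 0.

H_0 = Z,  H_1 = Z^2,  H_2 = Z.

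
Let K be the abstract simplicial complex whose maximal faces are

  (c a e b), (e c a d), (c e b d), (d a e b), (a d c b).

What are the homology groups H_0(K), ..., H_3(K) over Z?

H_0 = Z,  H_1 = 0,  H_2 = 0,  H_3 = Z.

K has 5 vertices, 10 edges, 10 triangles, 5 3-simplices.
rank ∂_0 = 0, rank ∂_1 = 4 ⇒ b_0 = 5 − 0 − 4 = 1; all invariant factors of ∂_1 are 1 so no torsion. So H_0 = Z.
rank ∂_1 = 4, rank ∂_2 = 6 ⇒ b_1 = 10 − 4 − 6 = 0; all invariant factors of ∂_2 are 1 so no torsion. So H_1 = 0.
rank ∂_2 = 6, rank ∂_3 = 4 ⇒ b_2 = 10 − 6 − 4 = 0; all invariant factors of ∂_3 are 1 so no torsion. So H_2 = 0.
rank ∂_3 = 4, rank ∂_4 = 0 ⇒ b_3 = 5 − 4 − 0 = 1. So H_3 = Z.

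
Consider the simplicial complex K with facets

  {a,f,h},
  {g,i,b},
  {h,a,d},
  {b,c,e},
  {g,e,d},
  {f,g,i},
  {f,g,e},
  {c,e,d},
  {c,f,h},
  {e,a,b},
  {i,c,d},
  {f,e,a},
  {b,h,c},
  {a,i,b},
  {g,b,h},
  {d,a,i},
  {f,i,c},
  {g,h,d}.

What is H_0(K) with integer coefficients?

We work with the vertex ordering a < b < c < d < e < f < g < h < i. The simplices of K, each written with vertices in increasing order, are:

  0-simplices (9): a, b, c, d, e, f, g, h, i
  1-simplices (27): ab, ad, ae, af, ah, ai, bc, be, bg, bh, bi, cd, ce, cf, ch, ci, de, dg, dh, di, ef, eg, fg, fh, fi, gh, gi
  2-simplices (18): abe, abi, adh, adi, aef, afh, bce, bch, bgh, bgi, cde, cdi, cfh, cfi, deg, dgh, efg, fgi

giving chain groups C_0 ≅ Z^9, C_1 ≅ Z^27, C_2 ≅ Z^18.

∂_1: C_1 → C_0 maps an edge to its endpoints' difference, ∂[p,q] = q − p. For instance
  ∂bi = i − b.
As a 9×27 matrix over Z this has rank 8, with invariant factors (1,1,1,1,1,1,1,1).

∂_2: C_2 → C_1 acts by ∂[p,q,r] = [q,r] − [p,r] + [p,q]. For instance
  ∂abe = be − ae + ab,
  ∂cdi = di − ci + cd.
The 27×18 boundary matrix has rank 17 and Smith normal form diag(1,1,1,1,1,1,1,1,1,1,1,1,1,1,1,1,1).

Now H_k = ker ∂_k / im ∂_{k+1}, so:

  H_0: rank C_0 − rank ∂_1 = 9 − 8 = 1, and the invariant factors of ∂_1 are all 1, so H_0 ≅ Z.

H_0 ≅ Z.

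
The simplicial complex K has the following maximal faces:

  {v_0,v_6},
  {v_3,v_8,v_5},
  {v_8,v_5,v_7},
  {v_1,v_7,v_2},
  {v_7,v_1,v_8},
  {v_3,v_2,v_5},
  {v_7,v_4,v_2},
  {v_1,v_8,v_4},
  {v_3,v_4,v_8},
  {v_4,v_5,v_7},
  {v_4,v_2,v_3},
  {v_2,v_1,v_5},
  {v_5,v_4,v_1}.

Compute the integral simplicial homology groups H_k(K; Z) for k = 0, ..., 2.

We work with the vertex ordering v_0 < v_1 < v_2 < v_3 < v_4 < v_5 < v_6 < v_7 < v_8. The simplices of K, each written with vertices in increasing order, are:

  0-simplices (9): [v_0], [v_1], [v_2], [v_3], [v_4], [v_5], [v_6], [v_7], [v_8]
  1-simplices (19): (19 of them)
  2-simplices (12): (12 of them)

Hence C_0 ≅ Z^9, C_1 ≅ Z^19, C_2 ≅ Z^12.

Boundary ∂_1: C_1 → C_0 is given by ∂[p,q] = [q] − [p]. For instance
  ∂[v_2,v_7] = [v_7] − [v_2].
The resulting 9×19 matrix has rank 7, and its Smith normal form has invariant factors (1,1,1,1,1,1,1).

The boundary map ∂_2: C_2 → C_1 maps a triangle to the signed sum of its edges. For instance
  ∂[v_1,v_2,v_5] = [v_2,v_5] − [v_1,v_5] + [v_1,v_2],
  ∂[v_1,v_2,v_7] = [v_2,v_7] − [v_1,v_7] + [v_1,v_2].
The 19×12 boundary matrix has rank 12 and Smith normal form diag(1,1,1,1,1,1,1,1,1,1,1,2).

From H_k ≅ ker(∂_k) / im(∂_{k+1}) we obtain:

  H_0: rank C_0 − rank ∂_1 = 9 − 7 = 2, and the invariant factors of ∂_1 are all 1, so H_0 = Z^2.
  H_1: rank ker ∂_1 − rank ∂_2 = (19 − 7) − 12 = 0, and ∂_2 has invariant factor 2 > 1, so H_1 = Z/2.
  H_2: rank ker ∂_2 − rank ∂_3 = (12 − 12) − 0 = 0, and there is no ∂_3, so H_2 = 0.

As a check, the Euler characteristic is 9 − 19 + 12 = 2, which agrees with 2 − 0 + 0 = 2.

H_0 = Z^2,  H_1 = Z/2,  H_2 = 0.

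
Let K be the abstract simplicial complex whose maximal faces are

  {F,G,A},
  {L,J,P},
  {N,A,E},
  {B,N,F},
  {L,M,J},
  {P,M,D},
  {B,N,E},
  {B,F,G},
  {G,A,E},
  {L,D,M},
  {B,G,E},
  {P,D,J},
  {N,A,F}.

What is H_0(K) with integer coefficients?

H_0 = Z^2.

We work with the vertex ordering A < B < D < E < F < G < J < L < M < N < P. The simplices of K, each written with vertices in increasing order, are:

  0-simplices (11): A, B, D, E, F, G, J, L, M, N, P
  1-simplices (22): AE, AF, AG, AN, BE, BF, BG, BN, DJ, DL, DM, DP, EG, EN, FG, FN, JL, JM, JP, LM, LP, MP
  2-simplices (13): AEG, AEN, AFG, AFN, BEG, BEN, BFG, BFN, DJP, DLM, DMP, JLM, JLP

Hence C_0 ≅ Z^11, C_1 ≅ Z^22, C_2 ≅ Z^13.

∂_1: C_1 → C_0 maps an edge to its endpoints' difference, ∂[p,q] = q − p. For instance
  ∂JL = L − J.
The 11×22 boundary matrix has rank 9 and Smith normal form diag(1,1,1,1,1,1,1,1,1).

∂_2: C_2 → C_1 acts by ∂[p,q,r] = [q,r] − [p,r] + [p,q]. For instance
  ∂JLM = LM − JM + JL,
  ∂BEG = EG − BG + BE.
As a 22×13 matrix over Z this has rank 12, with invariant factors (1,1,1,1,1,1,1,1,1,1,1,1).

From H_k ≅ ker(∂_k) / im(∂_{k+1}) we obtain:

  H_0: rank C_0 − rank ∂_1 = 11 − 9 = 2, and the invariant factors of ∂_1 are all 1, so H_0 ≅ Z^2.

(K is a triangulation of the disjoint union of the Möbius band and the 2-sphere S^2.)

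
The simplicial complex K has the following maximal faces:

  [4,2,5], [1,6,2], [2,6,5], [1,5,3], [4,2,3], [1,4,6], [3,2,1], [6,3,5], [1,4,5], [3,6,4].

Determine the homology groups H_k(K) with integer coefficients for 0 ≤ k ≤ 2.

Order the vertices as 1 < 2 < 3 < 4 < 5 < 6. Listing each simplex with vertices in this order, K has dimension 2 with simplices:

  0-simplices (6): [1], [2], [3], [4], [5], [6]
  1-simplices (15): [1,2], [1,3], [1,4], [1,5], [1,6], [2,3], [2,4], [2,5], [2,6], [3,4], [3,5], [3,6], [4,5], [4,6], [5,6]
  2-simplices (10): [1,2,3], [1,2,6], [1,3,5], [1,4,5], [1,4,6], [2,3,4], [2,4,5], [2,5,6], [3,4,6], [3,5,6]

giving chain groups C_0 ≅ Z^6, C_1 ≅ Z^15, C_2 ≅ Z^10.

Boundary ∂_1: C_1 → C_0 maps an edge to its endpoints' difference, ∂[p,q] = q − p. For instance
  ∂[3,4] = [4] − [3].
As a 6×15 matrix over Z this has rank 5, with invariant factors (1,1,1,1,1).

∂_2: C_2 → C_1 sends each 2-simplex [p,q,r] to [q,r] − [p,r] + [p,q]. For instance
  ∂[2,5,6] = [5,6] − [2,6] + [2,5],
  ∂[3,4,6] = [4,6] − [3,6] + [3,4].
This gives a 15×10 integer matrix of rank 10; reducing to Smith normal form yields diagonal entries (1,1,1,1,1,1,1,1,1,2).

From H_k ≅ ker(∂_k) / im(∂_{k+1}) we obtain:

  H_0: rank C_0 − rank ∂_1 = 6 − 5 = 1, and the invariant factors of ∂_1 are all 1, so H_0 ≅ Z.
  H_1: rank ker ∂_1 − rank ∂_2 = (15 − 5) − 10 = 0, and ∂_2 has invariant factor 2 > 1, so H_1 ≅ Z/2.
  H_2: rank ker ∂_2 − rank ∂_3 = (10 − 10) − 0 = 0, and there is no ∂_3, so H_2 ≅ 0.

As a check, the Euler characteristic is 6 − 15 + 10 = 1, which agrees with 1 − 0 + 0 = 1.

H_0 = Z,  H_1 = Z/2,  H_2 = 0.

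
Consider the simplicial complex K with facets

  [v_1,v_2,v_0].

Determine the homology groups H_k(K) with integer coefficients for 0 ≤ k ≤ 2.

H_0 ≅ Z,  H_1 = 0,  H_2 = 0.

We work with the vertex ordering v_0 < v_1 < v_2. The simplices of K, each written with vertices in increasing order, are:

  0-simplices (3): [v_0], [v_1], [v_2]
  1-simplices (3): [v_0,v_1], [v_0,v_2], [v_1,v_2]
  2-simplices (1): [v_0,v_1,v_2]

Hence C_0 ≅ Z^3, C_1 ≅ Z^3, C_2 ≅ Z^1.

∂_1: C_1 → C_0 is given by ∂[p,q] = [q] − [p]. For instance
  ∂[v_0,v_2] = [v_2] − [v_0].
The 3×3 boundary matrix has rank 2 and Smith normal form diag(1,1).

∂_2: C_2 → C_1 maps a triangle to the signed sum of its edges. For instance
  ∂[v_0,v_1,v_2] = [v_1,v_2] − [v_0,v_2] + [v_0,v_1].
As a 3×1 matrix over Z this has rank 1, with invariant factors (1).

Now H_k = ker ∂_k / im ∂_{k+1}, so:

  H_0: rank C_0 − rank ∂_1 = 3 − 2 = 1, and the invariant factors of ∂_1 are all 1, so H_0 = Z.
  H_1: rank ker ∂_1 − rank ∂_2 = (3 − 2) − 1 = 0, and the invariant factors of ∂_2 are all 1, so H_1 = 0.
  H_2: rank ker ∂_2 − rank ∂_3 = (1 − 1) − 0 = 0, and there is no ∂_3, so H_2 = 0.

(K is a triangulation of the 2-simplex.)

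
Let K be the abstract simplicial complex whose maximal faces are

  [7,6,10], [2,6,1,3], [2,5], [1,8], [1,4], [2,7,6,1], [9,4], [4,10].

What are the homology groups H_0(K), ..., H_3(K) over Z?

H_0 ≅ Z,  H_1 ≅ Z,  H_2 = 0,  H_3 = 0.

We work with the vertex ordering 1 < 2 < 3 < 4 < 5 < 6 < 7 < 8 < 9 < 10. The simplices of K, each written with vertices in increasing order, are:

  0-simplices (10): [1], [2], [3], [4], [5], [6], [7], [8], [9], [10]
  1-simplices (16): [1,2], [1,3], [1,4], [1,6], [1,7], [1,8], [2,3], [2,5], [2,6], [2,7], [3,6], [4,9], [4,10], [6,7], [6,10], [7,10]
  2-simplices (8): [1,2,3], [1,2,6], [1,2,7], [1,3,6], [1,6,7], [2,3,6], [2,6,7], [6,7,10]
  3-simplices (2): [1,2,3,6], [1,2,6,7]

giving chain groups C_0 ≅ Z^10, C_1 ≅ Z^16, C_2 ≅ Z^8, C_3 ≅ Z^2.

Boundary ∂_1: C_1 → C_0 maps an edge to its endpoints' difference, ∂[p,q] = q − p.
As a 10×16 matrix over Z this has rank 9, with invariant factors (1,1,1,1,1,1,1,1,1).

The boundary map ∂_2: C_2 → C_1 maps a triangle to the signed sum of its edges. For instance
  ∂[2,6,7] = [6,7] − [2,7] + [2,6],
  ∂[6,7,10] = [7,10] − [6,10] + [6,7].
The 16×8 boundary matrix has rank 6 and Smith normal form diag(1,1,1,1,1,1).

∂_3: C_3 → C_2 sends each 3-simplex σ to the alternating sum Σ_i (−1)^i (σ with its i-th vertex removed). For instance
  ∂[1,2,3,6] = [2,3,6] − [1,3,6] + [1,2,6] − [1,2,3],
  ∂[1,2,6,7] = [2,6,7] − [1,6,7] + [1,2,7] − [1,2,6].
This gives a 8×2 integer matrix of rank 2; reducing to Smith normal form yields diagonal entries (1,1).

Now H_k = ker ∂_k / im ∂_{k+1}, so:

  H_0: rank C_0 − rank ∂_1 = 10 − 9 = 1, and the invariant factors of ∂_1 are all 1, so H_0 = Z.
  H_1: rank ker ∂_1 − rank ∂_2 = (16 − 9) − 6 = 1, and the invariant factors of ∂_2 are all 1, so H_1 = Z.
  H_2: rank ker ∂_2 − rank ∂_3 = (8 − 6) − 2 = 0, and the invariant factors of ∂_3 are all 1, so H_2 = 0.
  H_3: rank ker ∂_3 − rank ∂_4 = (2 − 2) − 0 = 0, and there is no ∂_4, so H_3 = 0.

As a check, the Euler characteristic is 10 − 16 + 8 − 2 = 0, which agrees with 1 − 1 + 0 − 0 = 0.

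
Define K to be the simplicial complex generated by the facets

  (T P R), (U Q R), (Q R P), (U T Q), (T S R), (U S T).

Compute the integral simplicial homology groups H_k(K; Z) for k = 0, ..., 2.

Take the total order P < Q < R < S < T < U on the vertex set. Then K (dimension 2) consists of the simplices:

  0-simplices (6): P, Q, R, S, T, U
  1-simplices (12): PQ, PR, PT, QR, QT, QU, RS, RT, RU, ST, SU, TU
  2-simplices (6): PQR, PRT, QRU, QTU, RST, STU

Hence C_0 ≅ Z^6, C_1 ≅ Z^12, C_2 ≅ Z^6.

Boundary ∂_1: C_1 → C_0 sends each edge [p,q] (with p < q) to q − p.
As a 6×12 matrix over Z this has rank 5, with invariant factors (1,1,1,1,1).

The boundary map ∂_2: C_2 → C_1 acts by ∂[p,q,r] = [q,r] − [p,r] + [p,q]. For instance
  ∂PQR = QR − PR + PQ,
  ∂RST = ST − RT + RS.
As a 12×6 matrix over Z this has rank 6, with invariant factors (1,1,1,1,1,1).

From H_k ≅ ker(∂_k) / im(∂_{k+1}) we obtain:

  H_0: rank C_0 − rank ∂_1 = 6 − 5 = 1, and the invariant factors of ∂_1 are all 1, so H_0 = Z.
  H_1: rank ker ∂_1 − rank ∂_2 = (12 − 5) − 6 = 1, and the invariant factors of ∂_2 are all 1, so H_1 = Z.
  H_2: rank ker ∂_2 − rank ∂_3 = (6 − 6) − 0 = 0, and there is no ∂_3, so H_2 = 0.

As a check, the Euler characteristic is 6 − 12 + 6 = 0, which agrees with 1 − 1 + 0 = 0.

H_0 = Z,  H_1 = Z,  H_2 = 0.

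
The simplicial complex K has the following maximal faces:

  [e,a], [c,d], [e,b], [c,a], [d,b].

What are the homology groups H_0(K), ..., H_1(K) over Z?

H_0 ≅ Z,  H_1 ≅ Z.

Take the total order a < b < c < d < e on the vertex set. Then K (dimension 1) consists of the simplices:

  0-simplices (5): a, b, c, d, e
  1-simplices (5): ac, ae, bd, be, cd

Hence C_0 ≅ Z^5, C_1 ≅ Z^5.

The boundary map ∂_1: C_1 → C_0 maps an edge to its endpoints' difference, ∂[p,q] = q − p. For instance
  ∂ac = c − a.
The 5×5 boundary matrix has rank 4 and Smith normal form diag(1,1,1,1).

From H_k ≅ ker(∂_k) / im(∂_{k+1}) we obtain:

  H_0: rank C_0 − rank ∂_1 = 5 − 4 = 1, and the invariant factors of ∂_1 are all 1, so H_0 ≅ Z.
  H_1: rank ker ∂_1 − rank ∂_2 = (5 − 4) − 0 = 1, and there is no ∂_2, so H_1 ≅ Z.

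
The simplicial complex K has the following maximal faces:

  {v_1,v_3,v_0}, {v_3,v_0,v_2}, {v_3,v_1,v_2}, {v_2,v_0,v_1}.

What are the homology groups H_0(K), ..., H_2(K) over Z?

H_0 ≅ Z,  H_1 = 0,  H_2 ≅ Z.

Fix the vertex order v_0 < v_1 < v_2 < v_3 and write every simplex with vertices in increasing order. Then dim K = 2 and the simplices of K are:

  0-simplices (4): [v_0], [v_1], [v_2], [v_3]
  1-simplices (6): [v_0,v_1], [v_0,v_2], [v_0,v_3], [v_1,v_2], [v_1,v_3], [v_2,v_3]
  2-simplices (4): [v_0,v_1,v_2], [v_0,v_1,v_3], [v_0,v_2,v_3], [v_1,v_2,v_3]

giving chain groups C_0 ≅ Z^4, C_1 ≅ Z^6, C_2 ≅ Z^4.

The boundary map ∂_1: C_1 → C_0 maps an edge to its endpoints' difference, ∂[p,q] = q − p.
This gives a 4×6 integer matrix of rank 3; reducing to Smith normal form yields diagonal entries (1,1,1).

∂_2: C_2 → C_1 maps a triangle to the signed sum of its edges. For instance
  ∂[v_0,v_2,v_3] = [v_2,v_3] − [v_0,v_3] + [v_0,v_2],
  ∂[v_0,v_1,v_3] = [v_1,v_3] − [v_0,v_3] + [v_0,v_1].
The 6×4 boundary matrix has rank 3 and Smith normal form diag(1,1,1).

Computing H_k = (kernel of ∂_k) / (image of ∂_{k+1}):

  H_0: rank C_0 − rank ∂_1 = 4 − 3 = 1, and the invariant factors of ∂_1 are all 1, so H_0 ≅ Z.
  H_1: rank ker ∂_1 − rank ∂_2 = (6 − 3) − 3 = 0, and the invariant factors of ∂_2 are all 1, so H_1 ≅ 0.
  H_2: rank ker ∂_2 − rank ∂_3 = (4 − 3) − 0 = 1, and there is no ∂_3, so H_2 ≅ Z.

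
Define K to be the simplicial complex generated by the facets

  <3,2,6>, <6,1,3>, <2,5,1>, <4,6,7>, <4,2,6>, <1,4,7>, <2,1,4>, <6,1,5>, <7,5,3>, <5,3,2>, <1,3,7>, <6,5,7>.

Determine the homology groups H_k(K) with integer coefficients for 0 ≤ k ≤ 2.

H_0 = Z,  H_1 = Z/2,  H_2 = 0.

Fix the vertex order 1 < 2 < 3 < 4 < 5 < 6 < 7 and write every simplex with vertices in increasing order. Then dim K = 2 and the simplices of K are:

  0-simplices (7): [1], [2], [3], [4], [5], [6], [7]
  1-simplices (18): [1,2], [1,3], [1,4], [1,5], [1,6], [1,7], [2,3], [2,4], [2,5], [2,6], [3,5], [3,6], [3,7], [4,6], [4,7], [5,6], [5,7], [6,7]
  2-simplices (12): [1,2,4], [1,2,5], [1,3,6], [1,3,7], [1,4,7], [1,5,6], [2,3,5], [2,3,6], [2,4,6], [3,5,7], [4,6,7], [5,6,7]

giving chain groups C_0 ≅ Z^7, C_1 ≅ Z^18, C_2 ≅ Z^12.

The boundary map ∂_1: C_1 → C_0 is given by ∂[p,q] = [q] − [p].
This gives a 7×18 integer matrix of rank 6; reducing to Smith normal form yields diagonal entries (1,1,1,1,1,1).

∂_2: C_2 → C_1 sends each 2-simplex [p,q,r] to [q,r] − [p,r] + [p,q]. For instance
  ∂[1,3,7] = [3,7] − [1,7] + [1,3],
  ∂[1,2,4] = [2,4] − [1,4] + [1,2].
This gives a 18×12 integer matrix of rank 12; reducing to Smith normal form yields diagonal entries (1,1,1,1,1,1,1,1,1,1,1,2).

Now H_k = ker ∂_k / im ∂_{k+1}, so:

  H_0: rank C_0 − rank ∂_1 = 7 − 6 = 1, and the invariant factors of ∂_1 are all 1, so H_0 = Z.
  H_1: rank ker ∂_1 − rank ∂_2 = (18 − 6) − 12 = 0, and ∂_2 has invariant factor 2 > 1, so H_1 = Z/2.
  H_2: rank ker ∂_2 − rank ∂_3 = (12 − 12) − 0 = 0, and there is no ∂_3, so H_2 = 0.

As a check, the Euler characteristic is 7 − 18 + 12 = 1, which agrees with 1 − 0 + 0 = 1.
(K is a triangulation of the real projective plane RP^2.)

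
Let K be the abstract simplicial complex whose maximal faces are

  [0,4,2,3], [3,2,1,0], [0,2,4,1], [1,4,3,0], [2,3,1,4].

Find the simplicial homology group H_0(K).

Order the vertices as 0 < 1 < 2 < 3 < 4. Listing each simplex with vertices in this order, K has dimension 3 with simplices:

  0-simplices (5): [0], [1], [2], [3], [4]
  1-simplices (10): [0,1], [0,2], [0,3], [0,4], [1,2], [1,3], [1,4], [2,3], [2,4], [3,4]
  2-simplices (10): [0,1,2], [0,1,3], [0,1,4], [0,2,3], [0,2,4], [0,3,4], [1,2,3], [1,2,4], [1,3,4], [2,3,4]
  3-simplices (5): [0,1,2,3], [0,1,2,4], [0,1,3,4], [0,2,3,4], [1,2,3,4]

giving chain groups C_0 ≅ Z^5, C_1 ≅ Z^10, C_2 ≅ Z^10, C_3 ≅ Z^5.

∂_1: C_1 → C_0 is given by ∂[p,q] = [q] − [p]. For instance
  ∂[0,2] = [2] − [0].
This gives a 5×10 integer matrix of rank 4; reducing to Smith normal form yields diagonal entries (1,1,1,1).

The boundary map ∂_2: C_2 → C_1 maps a triangle to the signed sum of its edges. For instance
  ∂[2,3,4] = [3,4] − [2,4] + [2,3],
  ∂[0,2,4] = [2,4] − [0,4] + [0,2].
The resulting 10×10 matrix has rank 6, and its Smith normal form has invariant factors (1,1,1,1,1,1).

Boundary ∂_3: C_3 → C_2 sends each 3-simplex σ to the alternating sum Σ_i (−1)^i (σ with its i-th vertex removed). For instance
  ∂[0,1,3,4] = [1,3,4] − [0,3,4] + [0,1,4] − [0,1,3],
  ∂[0,1,2,3] = [1,2,3] − [0,2,3] + [0,1,3] − [0,1,2].
The resulting 10×5 matrix has rank 4, and its Smith normal form has invariant factors (1,1,1,1).

Computing H_k = (kernel of ∂_k) / (image of ∂_{k+1}):

  H_0: rank C_0 − rank ∂_1 = 5 − 4 = 1, and the invariant factors of ∂_1 are all 1, so H_0 ≅ Z.

H_0 ≅ Z.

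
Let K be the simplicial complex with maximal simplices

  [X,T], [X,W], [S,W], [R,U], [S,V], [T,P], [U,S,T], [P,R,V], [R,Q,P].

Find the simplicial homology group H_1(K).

H_1 ≅ Z^3.

Fix the vertex order P < Q < R < S < T < U < V < W < X and write every simplex with vertices in increasing order. Then dim K = 2 and the simplices of K are:

  0-simplices (9): P, Q, R, S, T, U, V, W, X
  1-simplices (14): PQ, PR, PT, PV, QR, RU, RV, ST, SU, SV, SW, TU, TX, WX
  2-simplices (3): PQR, PRV, STU

giving chain groups C_0 ≅ Z^9, C_1 ≅ Z^14, C_2 ≅ Z^3.

∂_1: C_1 → C_0 sends each edge [p,q] (with p < q) to q − p.
The resulting 9×14 matrix has rank 8, and its Smith normal form has invariant factors (1,1,1,1,1,1,1,1).

Boundary ∂_2: C_2 → C_1 acts by ∂[p,q,r] = [q,r] − [p,r] + [p,q]. For instance
  ∂STU = TU − SU + ST,
  ∂PQR = QR − PR + PQ.
The 14×3 boundary matrix has rank 3 and Smith normal form diag(1,1,1).

Reading off H_k = ker ∂_k / im ∂_{k+1}:

  H_1: rank ker ∂_1 − rank ∂_2 = (14 − 8) − 3 = 3, and the invariant factors of ∂_2 are all 1, so H_1 ≅ Z^3.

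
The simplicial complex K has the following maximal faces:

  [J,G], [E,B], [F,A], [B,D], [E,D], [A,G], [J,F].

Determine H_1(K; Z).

Fix the vertex order A < B < D < E < F < G < J and write every simplex with vertices in increasing order. Then dim K = 1 and the simplices of K are:

  0-simplices (7): A, B, D, E, F, G, J
  1-simplices (7): AF, AG, BD, BE, DE, FJ, GJ

Hence C_0 ≅ Z^7, C_1 ≅ Z^7.

∂_1: C_1 → C_0 maps an edge to its endpoints' difference, ∂[p,q] = q − p.
The resulting 7×7 matrix has rank 5, and its Smith normal form has invariant factors (1,1,1,1,1).

Now H_k = ker ∂_k / im ∂_{k+1}, so:

  H_1: rank ker ∂_1 − rank ∂_2 = (7 − 5) − 0 = 2, and there is no ∂_2, so H_1 = Z^2.

H_1 = Z^2.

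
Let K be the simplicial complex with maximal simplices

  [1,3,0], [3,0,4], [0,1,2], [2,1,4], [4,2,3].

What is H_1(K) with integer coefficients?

H_1 = Z.

Order the vertices as 0 < 1 < 2 < 3 < 4. Listing each simplex with vertices in this order, K has dimension 2 with simplices:

  0-simplices (5): [0], [1], [2], [3], [4]
  1-simplices (10): [0,1], [0,2], [0,3], [0,4], [1,2], [1,3], [1,4], [2,3], [2,4], [3,4]
  2-simplices (5): [0,1,2], [0,1,3], [0,3,4], [1,2,4], [2,3,4]

Hence C_0 ≅ Z^5, C_1 ≅ Z^10, C_2 ≅ Z^5.

Boundary ∂_1: C_1 → C_0 is given by ∂[p,q] = [q] − [p]. For instance
  ∂[0,4] = [4] − [0].
This gives a 5×10 integer matrix of rank 4; reducing to Smith normal form yields diagonal entries (1,1,1,1).

The boundary map ∂_2: C_2 → C_1 sends each 2-simplex [p,q,r] to [q,r] − [p,r] + [p,q]. For instance
  ∂[1,2,4] = [2,4] − [1,4] + [1,2],
  ∂[0,1,3] = [1,3] − [0,3] + [0,1].
The 10×5 boundary matrix has rank 5 and Smith normal form diag(1,1,1,1,1).

Now H_k = ker ∂_k / im ∂_{k+1}, so:

  H_1: rank ker ∂_1 − rank ∂_2 = (10 − 4) − 5 = 1, and the invariant factors of ∂_2 are all 1, so H_1 ≅ Z.

(K is a triangulation of the Möbius band.)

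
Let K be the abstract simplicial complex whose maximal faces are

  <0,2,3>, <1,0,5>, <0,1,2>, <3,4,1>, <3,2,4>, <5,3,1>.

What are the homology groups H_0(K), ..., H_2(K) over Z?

H_0 = Z,  H_1 = Z,  H_2 = 0.

Fix the vertex order 0 < 1 < 2 < 3 < 4 < 5 and write every simplex with vertices in increasing order. Then dim K = 2 and the simplices of K are:

  0-simplices (6): [0], [1], [2], [3], [4], [5]
  1-simplices (12): [0,1], [0,2], [0,3], [0,5], [1,2], [1,3], [1,4], [1,5], [2,3], [2,4], [3,4], [3,5]
  2-simplices (6): [0,1,2], [0,1,5], [0,2,3], [1,3,4], [1,3,5], [2,3,4]

so the chain groups are C_0 ≅ Z^6, C_1 ≅ Z^12, C_2 ≅ Z^6.

Boundary ∂_1: C_1 → C_0 sends each edge [p,q] (with p < q) to q − p. For instance
  ∂[2,3] = [3] − [2].
As a 6×12 matrix over Z this has rank 5, with invariant factors (1,1,1,1,1).

∂_2: C_2 → C_1 sends each 2-simplex [p,q,r] to [q,r] − [p,r] + [p,q]. For instance
  ∂[0,1,2] = [1,2] − [0,2] + [0,1],
  ∂[0,1,5] = [1,5] − [0,5] + [0,1].
The resulting 12×6 matrix has rank 6, and its Smith normal form has invariant factors (1,1,1,1,1,1).

Now H_k = ker ∂_k / im ∂_{k+1}, so:

  H_0: rank C_0 − rank ∂_1 = 6 − 5 = 1, and the invariant factors of ∂_1 are all 1, so H_0 = Z.
  H_1: rank ker ∂_1 − rank ∂_2 = (12 − 5) − 6 = 1, and the invariant factors of ∂_2 are all 1, so H_1 = Z.
  H_2: rank ker ∂_2 − rank ∂_3 = (6 − 6) − 0 = 0, and there is no ∂_3, so H_2 = 0.

As a check, the Euler characteristic is 6 − 12 + 6 = 0, which agrees with 1 − 1 + 0 = 0.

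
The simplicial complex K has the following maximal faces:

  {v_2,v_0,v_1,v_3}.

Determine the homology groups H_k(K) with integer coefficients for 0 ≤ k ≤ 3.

Take the total order v_0 < v_1 < v_2 < v_3 on the vertex set. Then K (dimension 3) consists of the simplices:

  0-simplices (4): [v_0], [v_1], [v_2], [v_3]
  1-simplices (6): [v_0,v_1], [v_0,v_2], [v_0,v_3], [v_1,v_2], [v_1,v_3], [v_2,v_3]
  2-simplices (4): [v_0,v_1,v_2], [v_0,v_1,v_3], [v_0,v_2,v_3], [v_1,v_2,v_3]
  3-simplices (1): [v_0,v_1,v_2,v_3]

so the chain groups are C_0 ≅ Z^4, C_1 ≅ Z^6, C_2 ≅ Z^4, C_3 ≅ Z^1.

∂_1: C_1 → C_0 is given by ∂[p,q] = [q] − [p].
As a 4×6 matrix over Z this has rank 3, with invariant factors (1,1,1).

Boundary ∂_2: C_2 → C_1 acts by ∂[p,q,r] = [q,r] − [p,r] + [p,q]. For instance
  ∂[v_0,v_1,v_3] = [v_1,v_3] − [v_0,v_3] + [v_0,v_1],
  ∂[v_0,v_2,v_3] = [v_2,v_3] − [v_0,v_3] + [v_0,v_2].
This gives a 6×4 integer matrix of rank 3; reducing to Smith normal form yields diagonal entries (1,1,1).

The boundary map ∂_3: C_3 → C_2 sends each 3-simplex σ to the alternating sum Σ_i (−1)^i (σ with its i-th vertex removed). For instance
  ∂[v_0,v_1,v_2,v_3] = [v_1,v_2,v_3] − [v_0,v_2,v_3] + [v_0,v_1,v_3] − [v_0,v_1,v_2].
The resulting 4×1 matrix has rank 1, and its Smith normal form has invariant factors (1).

From H_k ≅ ker(∂_k) / im(∂_{k+1}) we obtain:

  H_0: rank C_0 − rank ∂_1 = 4 − 3 = 1, and the invariant factors of ∂_1 are all 1, so H_0 = Z.
  H_1: rank ker ∂_1 − rank ∂_2 = (6 − 3) − 3 = 0, and the invariant factors of ∂_2 are all 1, so H_1 = 0.
  H_2: rank ker ∂_2 − rank ∂_3 = (4 − 3) − 1 = 0, and the invariant factors of ∂_3 are all 1, so H_2 = 0.
  H_3: rank ker ∂_3 − rank ∂_4 = (1 − 1) − 0 = 0, and there is no ∂_4, so H_3 = 0.

As a check, the Euler characteristic is 4 − 6 + 4 − 1 = 1, which agrees with 1 − 0 + 0 − 0 = 1.
(K is a triangulation of the 3-simplex.)

H_0 ≅ Z,  H_1 = 0,  H_2 = 0,  H_3 = 0.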